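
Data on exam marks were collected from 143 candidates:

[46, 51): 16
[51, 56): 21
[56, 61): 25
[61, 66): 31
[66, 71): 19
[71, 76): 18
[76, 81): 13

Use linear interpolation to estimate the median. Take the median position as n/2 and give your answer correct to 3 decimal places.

62.532

Cumulative frequencies: 16, 37, 62, 93, 112, 130, 143
n = 143; position = n/2 = 71.5.
This falls in the class [61, 66): L = 61, F = 62, f = 31, h = 5.
Median ≈ 61 + ((71.5 − 62) / 31) × 5 = 62.5323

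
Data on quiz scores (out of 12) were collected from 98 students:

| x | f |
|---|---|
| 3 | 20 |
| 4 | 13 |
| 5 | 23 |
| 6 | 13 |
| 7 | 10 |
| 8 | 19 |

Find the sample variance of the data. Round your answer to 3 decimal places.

Values: 3, 4, 5, 6, 7, 8
n = 98, Σfx = 527, mean = 5.3776
Σfx² = 3137
Σf(x − x̄)² = Σfx² − (Σfx)²/n = 3137 − 527²/98 = 303.0306
Sample variance = 303.0306 / 97 = 3.1240

3.124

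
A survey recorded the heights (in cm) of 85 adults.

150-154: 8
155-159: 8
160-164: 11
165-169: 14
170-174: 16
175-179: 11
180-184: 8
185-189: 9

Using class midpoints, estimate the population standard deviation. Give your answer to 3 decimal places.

Midpoints: 152, 157, 162, 167, 172, 177, 182, 187
n = 85, Σfm = 14430, mean = 169.7647
Σfm² = 2458830
Σf(m − x̄)² = Σfm² − (Σfm)²/n = 2458830 − 14430²/85 = 9125.2941
Population variance = 9125.2941 / 85 = 107.3564
Standard deviation = √107.3564 = 10.3613

10.361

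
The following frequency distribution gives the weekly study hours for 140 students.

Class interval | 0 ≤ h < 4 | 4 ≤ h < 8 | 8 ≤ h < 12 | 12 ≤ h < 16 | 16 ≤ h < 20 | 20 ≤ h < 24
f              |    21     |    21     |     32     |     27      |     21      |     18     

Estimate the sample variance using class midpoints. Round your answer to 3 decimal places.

Midpoints: 2, 6, 10, 14, 18, 22
n = 140, Σfm = 1640, mean = 11.7143
Σfm² = 24848
Σf(m − x̄)² = Σfm² − (Σfm)²/n = 24848 − 1640²/140 = 5636.5714
Sample variance = 5636.5714 / 139 = 40.5509

40.551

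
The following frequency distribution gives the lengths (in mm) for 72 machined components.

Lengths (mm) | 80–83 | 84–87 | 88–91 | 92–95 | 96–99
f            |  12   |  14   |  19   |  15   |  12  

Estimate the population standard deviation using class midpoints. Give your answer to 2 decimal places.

Midpoints: 81.5, 85.5, 89.5, 93.5, 97.5
n = 72, Σfm = 6448, mean = 89.5556
Σfm² = 579454
Σf(m − x̄)² = Σfm² − (Σfm)²/n = 579454 − 6448²/72 = 1999.7778
Population variance = 1999.7778 / 72 = 27.7747
Standard deviation = √27.7747 = 5.2702

5.27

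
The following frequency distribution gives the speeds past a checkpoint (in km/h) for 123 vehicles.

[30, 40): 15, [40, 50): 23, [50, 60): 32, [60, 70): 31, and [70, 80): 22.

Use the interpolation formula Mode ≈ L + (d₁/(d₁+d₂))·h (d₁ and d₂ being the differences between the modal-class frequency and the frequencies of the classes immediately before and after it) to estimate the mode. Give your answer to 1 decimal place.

Modal class: [50, 60) (highest frequency 32).
d₁ = 32 − 23 = 9, d₂ = 32 − 31 = 1
Mode ≈ 50 + (9/(9+1)) × 10 = 50 + 9.0000 = 59.0000

59.0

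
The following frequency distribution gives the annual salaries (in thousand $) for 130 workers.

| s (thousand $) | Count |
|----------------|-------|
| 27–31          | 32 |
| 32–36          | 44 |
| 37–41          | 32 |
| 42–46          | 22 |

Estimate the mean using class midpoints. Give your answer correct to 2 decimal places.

35.69

Midpoints: 29, 34, 39, 44
Σfm = 32×29 + 44×34 + 32×39 + 22×44 = 4640
n = Σf = 130
Mean = 4640 / 130 = 35.6923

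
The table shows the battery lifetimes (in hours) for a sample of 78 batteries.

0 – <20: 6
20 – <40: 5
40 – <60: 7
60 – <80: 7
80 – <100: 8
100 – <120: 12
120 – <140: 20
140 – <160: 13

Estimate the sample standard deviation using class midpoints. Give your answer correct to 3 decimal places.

44.000

Midpoints: 10, 30, 50, 70, 90, 110, 130, 150
n = 78, Σfm = 7640, mean = 97.9487
Σfm² = 897400
Σf(m − x̄)² = Σfm² − (Σfm)²/n = 897400 − 7640²/78 = 149071.7949
Sample variance = 149071.7949 / 77 = 1935.9973
Standard deviation = √1935.9973 = 44.0000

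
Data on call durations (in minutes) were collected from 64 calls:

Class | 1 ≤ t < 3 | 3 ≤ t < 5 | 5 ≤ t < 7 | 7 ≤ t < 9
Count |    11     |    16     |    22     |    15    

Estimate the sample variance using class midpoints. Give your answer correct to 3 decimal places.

Midpoints: 2, 4, 6, 8
n = 64, Σfm = 338, mean = 5.2812
Σfm² = 2052
Σf(m − x̄)² = Σfm² − (Σfm)²/n = 2052 − 338²/64 = 266.9375
Sample variance = 266.9375 / 63 = 4.2371

4.237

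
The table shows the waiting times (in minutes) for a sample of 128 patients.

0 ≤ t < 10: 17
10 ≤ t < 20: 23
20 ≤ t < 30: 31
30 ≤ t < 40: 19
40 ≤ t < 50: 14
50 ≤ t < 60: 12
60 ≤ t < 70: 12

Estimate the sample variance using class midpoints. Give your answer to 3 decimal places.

333.243

Midpoints: 5, 15, 25, 35, 45, 55, 65
n = 128, Σfm = 3940, mean = 30.7812
Σfm² = 163600
Σf(m − x̄)² = Σfm² − (Σfm)²/n = 163600 − 3940²/128 = 42321.8750
Sample variance = 42321.8750 / 127 = 333.2431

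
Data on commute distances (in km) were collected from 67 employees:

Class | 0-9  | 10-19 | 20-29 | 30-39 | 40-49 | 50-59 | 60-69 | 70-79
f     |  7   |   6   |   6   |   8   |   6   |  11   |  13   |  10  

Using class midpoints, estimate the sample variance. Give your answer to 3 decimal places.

Midpoints: 4.5, 14.5, 24.5, 34.5, 44.5, 54.5, 64.5, 74.5
n = 67, Σfm = 2991.5, mean = 44.6493
Σfm² = 168666.75
Σf(m − x̄)² = Σfm² − (Σfm)²/n = 168666.75 − 2991.5²/67 = 35098.5075
Sample variance = 35098.5075 / 66 = 531.7956

531.796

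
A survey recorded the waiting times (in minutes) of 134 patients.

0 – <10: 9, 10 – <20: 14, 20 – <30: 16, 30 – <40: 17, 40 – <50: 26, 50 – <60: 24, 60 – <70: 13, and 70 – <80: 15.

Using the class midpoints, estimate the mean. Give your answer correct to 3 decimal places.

42.612

Midpoints: 5, 15, 25, 35, 45, 55, 65, 75
Σfm = 9×5 + 14×15 + 16×25 + 17×35 + 26×45 + 24×55 + 13×65 + 15×75 = 5710
n = Σf = 134
Mean = 5710 / 134 = 42.6119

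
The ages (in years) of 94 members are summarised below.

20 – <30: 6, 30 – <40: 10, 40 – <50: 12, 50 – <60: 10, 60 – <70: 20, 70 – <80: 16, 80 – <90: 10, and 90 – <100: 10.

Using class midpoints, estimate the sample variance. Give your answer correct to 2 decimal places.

413.82

Midpoints: 25, 35, 45, 55, 65, 75, 85, 95
n = 94, Σfm = 5890, mean = 62.6596
Σfm² = 407550
Σf(m − x̄)² = Σfm² − (Σfm)²/n = 407550 − 5890²/94 = 38485.1064
Sample variance = 38485.1064 / 93 = 413.8183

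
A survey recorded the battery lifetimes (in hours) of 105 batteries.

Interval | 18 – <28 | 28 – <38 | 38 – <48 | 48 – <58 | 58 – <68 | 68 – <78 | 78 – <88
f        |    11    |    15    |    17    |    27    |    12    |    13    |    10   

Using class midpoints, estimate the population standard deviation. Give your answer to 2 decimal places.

17.69

Midpoints: 23, 33, 43, 53, 63, 73, 83
n = 105, Σfm = 5445, mean = 51.8571
Σfm² = 315225
Σf(m − x̄)² = Σfm² − (Σfm)²/n = 315225 − 5445²/105 = 32862.8571
Population variance = 32862.8571 / 105 = 312.9796
Standard deviation = √312.9796 = 17.6912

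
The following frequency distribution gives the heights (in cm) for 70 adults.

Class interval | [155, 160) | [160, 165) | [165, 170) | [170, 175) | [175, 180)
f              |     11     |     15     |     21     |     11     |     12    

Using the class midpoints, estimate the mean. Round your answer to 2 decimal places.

Midpoints: 157.5, 162.5, 167.5, 172.5, 177.5
Σfm = 11×157.5 + 15×162.5 + 21×167.5 + 11×172.5 + 12×177.5 = 11715
n = Σf = 70
Mean = 11715 / 70 = 167.3571

167.36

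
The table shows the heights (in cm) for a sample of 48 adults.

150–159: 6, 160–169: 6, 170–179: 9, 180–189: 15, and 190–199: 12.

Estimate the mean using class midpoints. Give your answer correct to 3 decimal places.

Midpoints: 154.5, 164.5, 174.5, 184.5, 194.5
Σfm = 6×154.5 + 6×164.5 + 9×174.5 + 15×184.5 + 12×194.5 = 8586
n = Σf = 48
Mean = 8586 / 48 = 178.8750

178.875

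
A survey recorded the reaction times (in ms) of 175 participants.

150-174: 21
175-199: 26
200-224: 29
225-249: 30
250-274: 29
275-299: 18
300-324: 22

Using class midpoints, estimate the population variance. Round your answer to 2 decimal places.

2214.41

Midpoints: 162, 187, 212, 237, 262, 287, 312
n = 175, Σfm = 41150, mean = 235.1429
Σfm² = 10063650
Σf(m − x̄)² = Σfm² − (Σfm)²/n = 10063650 − 41150²/175 = 387521.4286
Population variance = 387521.4286 / 175 = 2214.4082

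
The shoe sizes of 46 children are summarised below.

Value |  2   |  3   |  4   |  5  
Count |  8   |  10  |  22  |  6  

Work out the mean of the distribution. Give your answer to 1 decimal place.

3.6

Values: 2, 3, 4, 5
Σfx = 8×2 + 10×3 + 22×4 + 6×5 = 164
n = Σf = 46
Mean = 164 / 46 = 3.5652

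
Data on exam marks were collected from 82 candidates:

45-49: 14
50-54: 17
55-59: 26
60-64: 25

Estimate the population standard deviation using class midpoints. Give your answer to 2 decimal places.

5.33

Midpoints: 47, 52, 57, 62
n = 82, Σfm = 4574, mean = 55.7805
Σfm² = 257468
Σf(m − x̄)² = Σfm² − (Σfm)²/n = 257468 − 4574²/82 = 2328.0488
Population variance = 2328.0488 / 82 = 28.3908
Standard deviation = √28.3908 = 5.3283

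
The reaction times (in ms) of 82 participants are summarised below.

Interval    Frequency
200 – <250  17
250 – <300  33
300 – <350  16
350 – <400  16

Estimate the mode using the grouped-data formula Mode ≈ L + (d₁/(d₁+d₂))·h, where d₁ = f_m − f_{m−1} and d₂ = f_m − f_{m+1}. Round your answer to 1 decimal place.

Modal class: 250 – <300 (highest frequency 33).
d₁ = 33 − 17 = 16, d₂ = 33 − 16 = 17
Mode ≈ 250 + (16/(16+17)) × 50 = 250 + 24.2424 = 274.2424

274.2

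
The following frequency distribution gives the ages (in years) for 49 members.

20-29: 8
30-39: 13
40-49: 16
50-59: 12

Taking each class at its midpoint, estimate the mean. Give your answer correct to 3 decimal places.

Midpoints: 24.5, 34.5, 44.5, 54.5
Σfm = 8×24.5 + 13×34.5 + 16×44.5 + 12×54.5 = 2010.5
n = Σf = 49
Mean = 2010.5 / 49 = 41.0306

41.031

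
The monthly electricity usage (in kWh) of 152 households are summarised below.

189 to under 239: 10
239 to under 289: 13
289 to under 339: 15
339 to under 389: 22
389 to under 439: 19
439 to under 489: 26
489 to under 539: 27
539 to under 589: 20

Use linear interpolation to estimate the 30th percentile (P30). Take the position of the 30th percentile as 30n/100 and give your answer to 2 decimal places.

Cumulative frequencies: 10, 23, 38, 60, 79, 105, 132, 152
n = 152; position = 30n/100 = 45.6.
This falls in the class 339 to under 389: L = 339, F = 38, f = 22, h = 50.
30th percentile ≈ 339 + ((45.6 − 38) / 22) × 50 = 356.2727

356.27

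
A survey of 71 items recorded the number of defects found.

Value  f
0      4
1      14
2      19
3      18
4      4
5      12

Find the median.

2

Cumulative frequencies: 4, 18, 37, 55, 59, 71
n = 71, so the median is the value in position (n+1)/2 = 36.
Position 36 falls at value 2.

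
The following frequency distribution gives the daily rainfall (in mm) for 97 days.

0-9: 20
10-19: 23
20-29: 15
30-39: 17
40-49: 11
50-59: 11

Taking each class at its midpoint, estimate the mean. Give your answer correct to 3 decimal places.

25.428

Midpoints: 4.5, 14.5, 24.5, 34.5, 44.5, 54.5
Σfm = 20×4.5 + 23×14.5 + 15×24.5 + 17×34.5 + 11×44.5 + 11×54.5 = 2466.5
n = Σf = 97
Mean = 2466.5 / 97 = 25.4278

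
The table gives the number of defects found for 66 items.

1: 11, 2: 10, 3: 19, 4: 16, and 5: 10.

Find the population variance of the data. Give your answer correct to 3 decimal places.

Values: 1, 2, 3, 4, 5
n = 66, Σfx = 202, mean = 3.0606
Σfx² = 728
Σf(x − x̄)² = Σfx² − (Σfx)²/n = 728 − 202²/66 = 109.7576
Population variance = 109.7576 / 66 = 1.6630

1.663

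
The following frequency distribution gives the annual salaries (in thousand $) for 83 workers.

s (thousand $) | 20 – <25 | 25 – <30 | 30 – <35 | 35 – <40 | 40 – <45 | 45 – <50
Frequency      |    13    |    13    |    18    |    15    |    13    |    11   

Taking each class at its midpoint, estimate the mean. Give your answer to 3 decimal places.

34.608

Midpoints: 22.5, 27.5, 32.5, 37.5, 42.5, 47.5
Σfm = 13×22.5 + 13×27.5 + 18×32.5 + 15×37.5 + 13×42.5 + 11×47.5 = 2872.5
n = Σf = 83
Mean = 2872.5 / 83 = 34.6084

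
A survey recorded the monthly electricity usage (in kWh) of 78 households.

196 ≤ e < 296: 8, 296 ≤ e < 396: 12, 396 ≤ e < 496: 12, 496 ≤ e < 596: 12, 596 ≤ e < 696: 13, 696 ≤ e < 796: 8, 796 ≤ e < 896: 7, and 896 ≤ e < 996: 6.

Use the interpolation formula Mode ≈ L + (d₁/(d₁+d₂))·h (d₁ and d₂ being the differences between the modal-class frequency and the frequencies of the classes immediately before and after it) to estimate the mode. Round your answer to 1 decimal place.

Modal class: 596 ≤ e < 696 (highest frequency 13).
d₁ = 13 − 12 = 1, d₂ = 13 − 8 = 5
Mode ≈ 596 + (1/(1+5)) × 100 = 596 + 16.6667 = 612.6667

612.7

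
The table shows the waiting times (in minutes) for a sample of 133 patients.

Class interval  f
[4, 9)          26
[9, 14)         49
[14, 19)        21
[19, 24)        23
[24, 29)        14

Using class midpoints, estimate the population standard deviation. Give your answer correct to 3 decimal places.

6.331

Midpoints: 6.5, 11.5, 16.5, 21.5, 26.5
n = 133, Σfm = 1944.5, mean = 14.6203
Σfm² = 33759.25
Σf(m − x̄)² = Σfm² − (Σfm)²/n = 33759.25 − 1944.5²/133 = 5330.0752
Population variance = 5330.0752 / 133 = 40.0758
Standard deviation = √40.0758 = 6.3305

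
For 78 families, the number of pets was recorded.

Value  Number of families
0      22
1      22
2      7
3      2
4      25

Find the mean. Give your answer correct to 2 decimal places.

1.82

Values: 0, 1, 2, 3, 4
Σfx = 22×0 + 22×1 + 7×2 + 2×3 + 25×4 = 142
n = Σf = 78
Mean = 142 / 78 = 1.8205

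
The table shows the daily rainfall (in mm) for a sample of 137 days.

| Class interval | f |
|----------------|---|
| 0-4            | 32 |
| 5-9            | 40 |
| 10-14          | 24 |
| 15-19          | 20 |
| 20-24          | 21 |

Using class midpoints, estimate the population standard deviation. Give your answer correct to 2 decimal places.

Midpoints: 2, 7, 12, 17, 22
n = 137, Σfm = 1434, mean = 10.4672
Σfm² = 21488
Σf(m − x̄)² = Σfm² − (Σfm)²/n = 21488 − 1434²/137 = 6478.1022
Population variance = 6478.1022 / 137 = 47.2854
Standard deviation = √47.2854 = 6.8764

6.88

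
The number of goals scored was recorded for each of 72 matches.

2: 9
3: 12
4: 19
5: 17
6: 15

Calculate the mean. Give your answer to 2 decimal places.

4.24

Values: 2, 3, 4, 5, 6
Σfx = 9×2 + 12×3 + 19×4 + 17×5 + 15×6 = 305
n = Σf = 72
Mean = 305 / 72 = 4.2361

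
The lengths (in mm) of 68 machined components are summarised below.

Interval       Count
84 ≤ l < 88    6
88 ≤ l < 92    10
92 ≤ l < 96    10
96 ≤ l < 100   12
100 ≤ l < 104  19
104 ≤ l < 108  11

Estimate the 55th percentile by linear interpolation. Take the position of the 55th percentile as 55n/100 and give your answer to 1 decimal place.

Cumulative frequencies: 6, 16, 26, 38, 57, 68
n = 68; position = 55n/100 = 37.4.
This falls in the class 96 ≤ l < 100: L = 96, F = 26, f = 12, h = 4.
55th percentile ≈ 96 + ((37.4 − 26) / 12) × 4 = 99.8000

99.8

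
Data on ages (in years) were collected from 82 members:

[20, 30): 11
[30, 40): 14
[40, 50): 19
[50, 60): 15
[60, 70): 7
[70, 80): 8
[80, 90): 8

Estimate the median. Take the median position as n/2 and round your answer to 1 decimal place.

Cumulative frequencies: 11, 25, 44, 59, 66, 74, 82
n = 82; position = n/2 = 41.
This falls in the class [40, 50): L = 40, F = 25, f = 19, h = 10.
Median ≈ 40 + ((41 − 25) / 19) × 10 = 48.4211

48.4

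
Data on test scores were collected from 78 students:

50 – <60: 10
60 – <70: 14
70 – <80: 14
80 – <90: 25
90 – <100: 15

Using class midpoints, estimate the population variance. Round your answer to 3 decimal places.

170.957

Midpoints: 55, 65, 75, 85, 95
n = 78, Σfm = 6060, mean = 77.6923
Σfm² = 484150
Σf(m − x̄)² = Σfm² − (Σfm)²/n = 484150 − 6060²/78 = 13334.6154
Population variance = 13334.6154 / 78 = 170.9566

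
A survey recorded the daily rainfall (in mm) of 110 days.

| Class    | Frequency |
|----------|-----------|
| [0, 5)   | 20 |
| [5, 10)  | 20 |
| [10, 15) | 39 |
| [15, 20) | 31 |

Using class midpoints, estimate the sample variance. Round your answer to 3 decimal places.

Midpoints: 2.5, 7.5, 12.5, 17.5
n = 110, Σfm = 1230, mean = 11.1818
Σfm² = 16837.5
Σf(m − x̄)² = Σfm² − (Σfm)²/n = 16837.5 − 1230²/110 = 3083.8636
Sample variance = 3083.8636 / 109 = 28.2923

28.292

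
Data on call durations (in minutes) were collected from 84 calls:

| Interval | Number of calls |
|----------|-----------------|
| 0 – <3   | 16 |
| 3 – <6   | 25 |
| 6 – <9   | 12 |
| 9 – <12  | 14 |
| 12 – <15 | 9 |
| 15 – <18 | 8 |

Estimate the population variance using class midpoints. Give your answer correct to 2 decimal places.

22.61

Midpoints: 1.5, 4.5, 7.5, 10.5, 13.5, 16.5
n = 84, Σfm = 627, mean = 7.4643
Σfm² = 6579
Σf(m − x̄)² = Σfm² − (Σfm)²/n = 6579 − 627²/84 = 1898.8929
Population variance = 1898.8929 / 84 = 22.6059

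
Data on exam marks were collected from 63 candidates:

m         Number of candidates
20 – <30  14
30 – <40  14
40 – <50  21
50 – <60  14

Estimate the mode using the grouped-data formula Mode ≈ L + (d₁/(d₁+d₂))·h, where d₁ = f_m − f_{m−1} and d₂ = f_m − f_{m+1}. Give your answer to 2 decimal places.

45.00

Modal class: 40 – <50 (highest frequency 21).
d₁ = 21 − 14 = 7, d₂ = 21 − 14 = 7
Mode ≈ 40 + (7/(7+7)) × 10 = 40 + 5.0000 = 45.0000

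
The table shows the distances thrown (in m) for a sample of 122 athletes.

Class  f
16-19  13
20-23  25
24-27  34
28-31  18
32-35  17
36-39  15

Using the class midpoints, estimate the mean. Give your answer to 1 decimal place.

Midpoints: 17.5, 21.5, 25.5, 29.5, 33.5, 37.5
Σfm = 13×17.5 + 25×21.5 + 34×25.5 + 18×29.5 + 17×33.5 + 15×37.5 = 3295
n = Σf = 122
Mean = 3295 / 122 = 27.0082

27.0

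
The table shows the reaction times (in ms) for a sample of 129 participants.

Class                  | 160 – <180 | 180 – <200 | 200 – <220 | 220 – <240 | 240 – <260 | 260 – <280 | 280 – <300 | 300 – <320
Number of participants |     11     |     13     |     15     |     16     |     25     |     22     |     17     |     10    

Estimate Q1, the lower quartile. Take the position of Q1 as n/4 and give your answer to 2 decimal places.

211.00

Cumulative frequencies: 11, 24, 39, 55, 80, 102, 119, 129
n = 129; position = n/4 = 32.25.
This falls in the class 200 – <220: L = 200, F = 24, f = 15, h = 20.
Lower quartile ≈ 200 + ((32.25 − 24) / 15) × 20 = 211.0000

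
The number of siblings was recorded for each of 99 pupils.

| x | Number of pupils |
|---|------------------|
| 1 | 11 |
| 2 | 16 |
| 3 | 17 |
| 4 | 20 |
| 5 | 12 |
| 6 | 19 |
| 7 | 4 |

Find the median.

4

Cumulative frequencies: 11, 27, 44, 64, 76, 95, 99
n = 99, so the median is the value in position (n+1)/2 = 50.
Position 50 falls at value 4.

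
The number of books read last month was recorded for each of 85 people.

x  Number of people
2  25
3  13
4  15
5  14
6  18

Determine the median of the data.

4

Cumulative frequencies: 25, 38, 53, 67, 85
n = 85, so the median is the value in position (n+1)/2 = 43.
Position 43 falls at value 4.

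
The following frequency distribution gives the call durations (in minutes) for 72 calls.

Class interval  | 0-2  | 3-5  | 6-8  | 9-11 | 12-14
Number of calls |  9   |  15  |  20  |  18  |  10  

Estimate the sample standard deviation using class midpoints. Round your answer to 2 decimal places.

3.71

Midpoints: 1, 4, 7, 10, 13
n = 72, Σfm = 519, mean = 7.2083
Σfm² = 4719
Σf(m − x̄)² = Σfm² − (Σfm)²/n = 4719 − 519²/72 = 977.8750
Sample variance = 977.8750 / 71 = 13.7729
Standard deviation = √13.7729 = 3.7112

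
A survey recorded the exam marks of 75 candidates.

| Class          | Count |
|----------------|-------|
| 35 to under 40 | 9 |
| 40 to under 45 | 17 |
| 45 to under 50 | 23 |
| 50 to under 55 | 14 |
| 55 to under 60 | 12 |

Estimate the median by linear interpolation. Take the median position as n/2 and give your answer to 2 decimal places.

Cumulative frequencies: 9, 26, 49, 63, 75
n = 75; position = n/2 = 37.5.
This falls in the class 45 to under 50: L = 45, F = 26, f = 23, h = 5.
Median ≈ 45 + ((37.5 − 26) / 23) × 5 = 47.5000

47.50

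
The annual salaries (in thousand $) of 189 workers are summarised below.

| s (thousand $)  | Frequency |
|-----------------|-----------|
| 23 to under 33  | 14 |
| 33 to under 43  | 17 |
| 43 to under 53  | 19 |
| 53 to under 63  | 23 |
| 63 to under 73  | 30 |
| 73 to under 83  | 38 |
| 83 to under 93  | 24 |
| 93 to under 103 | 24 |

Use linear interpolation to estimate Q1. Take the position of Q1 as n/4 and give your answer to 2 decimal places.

Cumulative frequencies: 14, 31, 50, 73, 103, 141, 165, 189
n = 189; position = n/4 = 47.25.
This falls in the class 43 to under 53: L = 43, F = 31, f = 19, h = 10.
Lower quartile ≈ 43 + ((47.25 − 31) / 19) × 10 = 51.5526

51.55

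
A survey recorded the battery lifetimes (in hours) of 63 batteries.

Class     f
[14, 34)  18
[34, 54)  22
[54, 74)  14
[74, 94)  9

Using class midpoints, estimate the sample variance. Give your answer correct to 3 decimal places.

Midpoints: 24, 44, 64, 84
n = 63, Σfm = 3052, mean = 48.4444
Σfm² = 173808
Σf(m − x̄)² = Σfm² − (Σfm)²/n = 173808 − 3052²/63 = 25955.5556
Sample variance = 25955.5556 / 62 = 418.6380

418.638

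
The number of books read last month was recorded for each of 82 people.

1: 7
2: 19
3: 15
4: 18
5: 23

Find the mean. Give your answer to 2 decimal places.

Values: 1, 2, 3, 4, 5
Σfx = 7×1 + 19×2 + 15×3 + 18×4 + 23×5 = 277
n = Σf = 82
Mean = 277 / 82 = 3.3780

3.38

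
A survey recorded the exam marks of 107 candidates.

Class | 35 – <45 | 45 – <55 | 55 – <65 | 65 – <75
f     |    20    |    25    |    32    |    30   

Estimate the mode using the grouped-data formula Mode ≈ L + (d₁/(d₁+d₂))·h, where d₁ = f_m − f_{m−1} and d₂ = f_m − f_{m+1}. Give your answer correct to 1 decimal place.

Modal class: 55 – <65 (highest frequency 32).
d₁ = 32 − 25 = 7, d₂ = 32 − 30 = 2
Mode ≈ 55 + (7/(7+2)) × 10 = 55 + 7.7778 = 62.7778

62.8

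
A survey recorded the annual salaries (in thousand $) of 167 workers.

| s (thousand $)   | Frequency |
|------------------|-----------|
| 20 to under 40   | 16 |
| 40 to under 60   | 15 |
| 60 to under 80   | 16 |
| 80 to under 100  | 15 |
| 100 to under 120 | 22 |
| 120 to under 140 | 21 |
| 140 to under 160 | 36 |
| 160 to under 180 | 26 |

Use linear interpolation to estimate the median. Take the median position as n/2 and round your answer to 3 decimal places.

119.545

Cumulative frequencies: 16, 31, 47, 62, 84, 105, 141, 167
n = 167; position = n/2 = 83.5.
This falls in the class 100 to under 120: L = 100, F = 62, f = 22, h = 20.
Median ≈ 100 + ((83.5 − 62) / 22) × 20 = 119.5455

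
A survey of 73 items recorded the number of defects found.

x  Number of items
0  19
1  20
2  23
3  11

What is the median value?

1

Cumulative frequencies: 19, 39, 62, 73
n = 73, so the median is the value in position (n+1)/2 = 37.
Position 37 falls at value 1.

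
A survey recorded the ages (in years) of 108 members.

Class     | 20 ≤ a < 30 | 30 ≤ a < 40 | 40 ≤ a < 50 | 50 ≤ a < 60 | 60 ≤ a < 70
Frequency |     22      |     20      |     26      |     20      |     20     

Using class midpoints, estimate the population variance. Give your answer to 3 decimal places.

Midpoints: 25, 35, 45, 55, 65
n = 108, Σfm = 4820, mean = 44.6296
Σfm² = 235900
Σf(m − x̄)² = Σfm² − (Σfm)²/n = 235900 − 4820²/108 = 20785.1852
Population variance = 20785.1852 / 108 = 192.4554

192.455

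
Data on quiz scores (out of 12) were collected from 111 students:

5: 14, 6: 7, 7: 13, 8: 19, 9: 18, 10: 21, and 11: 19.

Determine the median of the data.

Cumulative frequencies: 14, 21, 34, 53, 71, 92, 111
n = 111, so the median is the value in position (n+1)/2 = 56.
Position 56 falls at value 9.

9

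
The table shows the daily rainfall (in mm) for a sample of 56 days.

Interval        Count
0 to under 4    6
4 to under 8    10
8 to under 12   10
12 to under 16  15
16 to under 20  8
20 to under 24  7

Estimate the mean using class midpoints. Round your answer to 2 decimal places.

12.14

Midpoints: 2, 6, 10, 14, 18, 22
Σfm = 6×2 + 10×6 + 10×10 + 15×14 + 8×18 + 7×22 = 680
n = Σf = 56
Mean = 680 / 56 = 12.1429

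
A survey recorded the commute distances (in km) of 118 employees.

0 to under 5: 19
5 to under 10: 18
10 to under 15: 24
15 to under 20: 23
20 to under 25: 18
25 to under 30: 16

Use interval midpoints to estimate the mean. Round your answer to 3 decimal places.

14.661

Midpoints: 2.5, 7.5, 12.5, 17.5, 22.5, 27.5
Σfm = 19×2.5 + 18×7.5 + 24×12.5 + 23×17.5 + 18×22.5 + 16×27.5 = 1730
n = Σf = 118
Mean = 1730 / 118 = 14.6610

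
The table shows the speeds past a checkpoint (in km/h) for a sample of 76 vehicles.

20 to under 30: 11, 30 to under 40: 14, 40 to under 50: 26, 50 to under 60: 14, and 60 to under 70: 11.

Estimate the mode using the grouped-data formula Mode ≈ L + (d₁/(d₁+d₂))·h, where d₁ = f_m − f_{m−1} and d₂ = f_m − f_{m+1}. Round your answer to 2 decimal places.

Modal class: 40 to under 50 (highest frequency 26).
d₁ = 26 − 14 = 12, d₂ = 26 − 14 = 12
Mode ≈ 40 + (12/(12+12)) × 10 = 40 + 5.0000 = 45.0000

45.00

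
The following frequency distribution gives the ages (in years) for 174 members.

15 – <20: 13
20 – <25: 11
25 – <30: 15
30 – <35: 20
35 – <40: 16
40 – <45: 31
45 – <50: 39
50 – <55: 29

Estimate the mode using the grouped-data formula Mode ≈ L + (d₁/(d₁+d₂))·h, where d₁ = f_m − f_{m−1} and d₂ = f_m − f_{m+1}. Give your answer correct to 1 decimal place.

47.2

Modal class: 45 – <50 (highest frequency 39).
d₁ = 39 − 31 = 8, d₂ = 39 − 29 = 10
Mode ≈ 45 + (8/(8+10)) × 5 = 45 + 2.2222 = 47.2222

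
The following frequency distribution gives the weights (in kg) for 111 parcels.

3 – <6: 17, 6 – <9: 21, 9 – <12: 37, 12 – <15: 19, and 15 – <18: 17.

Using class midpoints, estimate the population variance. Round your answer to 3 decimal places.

14.267

Midpoints: 4.5, 7.5, 10.5, 13.5, 16.5
n = 111, Σfm = 1159.5, mean = 10.4459
Σfm² = 13695.75
Σf(m − x̄)² = Σfm² − (Σfm)²/n = 13695.75 − 1159.5²/111 = 1583.6757
Population variance = 1583.6757 / 111 = 14.2673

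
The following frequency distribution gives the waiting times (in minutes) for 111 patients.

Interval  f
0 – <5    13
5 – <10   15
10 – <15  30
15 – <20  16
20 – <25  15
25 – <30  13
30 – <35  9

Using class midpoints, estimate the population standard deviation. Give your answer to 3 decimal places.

Midpoints: 2.5, 7.5, 12.5, 17.5, 22.5, 27.5, 32.5
n = 111, Σfm = 1787.5, mean = 16.1036
Σfm² = 37443.75
Σf(m − x̄)² = Σfm² − (Σfm)²/n = 37443.75 − 1787.5²/111 = 8658.5586
Population variance = 8658.5586 / 111 = 78.0050
Standard deviation = √78.0050 = 8.8320

8.832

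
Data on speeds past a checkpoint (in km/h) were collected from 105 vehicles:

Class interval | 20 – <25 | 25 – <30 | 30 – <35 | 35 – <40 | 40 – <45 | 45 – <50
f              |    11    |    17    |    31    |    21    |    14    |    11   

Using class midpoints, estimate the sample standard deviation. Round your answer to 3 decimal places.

Midpoints: 22.5, 27.5, 32.5, 37.5, 42.5, 47.5
n = 105, Σfm = 3627.5, mean = 34.5476
Σfm² = 130806.25
Σf(m − x̄)² = Σfm² − (Σfm)²/n = 130806.25 − 3627.5²/105 = 5484.7619
Sample variance = 5484.7619 / 104 = 52.7381
Standard deviation = √52.7381 = 7.2621

7.262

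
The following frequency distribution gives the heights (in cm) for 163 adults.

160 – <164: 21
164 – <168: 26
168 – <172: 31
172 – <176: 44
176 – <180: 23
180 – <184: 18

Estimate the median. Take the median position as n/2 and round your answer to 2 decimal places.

172.32

Cumulative frequencies: 21, 47, 78, 122, 145, 163
n = 163; position = n/2 = 81.5.
This falls in the class 172 – <176: L = 172, F = 78, f = 44, h = 4.
Median ≈ 172 + ((81.5 − 78) / 44) × 4 = 172.3182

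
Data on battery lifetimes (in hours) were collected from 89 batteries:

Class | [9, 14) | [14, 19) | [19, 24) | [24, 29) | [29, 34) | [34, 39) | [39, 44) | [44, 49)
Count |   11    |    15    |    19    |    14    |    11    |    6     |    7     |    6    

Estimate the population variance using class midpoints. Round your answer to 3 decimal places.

Midpoints: 11.5, 16.5, 21.5, 26.5, 31.5, 36.5, 41.5, 46.5
n = 89, Σfm = 2288.5, mean = 25.7135
Σfm² = 68090.25
Σf(m − x̄)² = Σfm² − (Σfm)²/n = 68090.25 − 2288.5²/89 = 9244.9438
Population variance = 9244.9438 / 89 = 103.8758

103.876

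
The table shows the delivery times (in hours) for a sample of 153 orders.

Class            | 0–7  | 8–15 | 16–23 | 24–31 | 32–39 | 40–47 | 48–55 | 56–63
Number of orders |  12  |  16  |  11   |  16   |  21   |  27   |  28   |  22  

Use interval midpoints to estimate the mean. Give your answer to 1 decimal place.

Midpoints: 3.5, 11.5, 19.5, 27.5, 35.5, 43.5, 51.5, 59.5
Σfm = 12×3.5 + 16×11.5 + 11×19.5 + 16×27.5 + 21×35.5 + 27×43.5 + 28×51.5 + 22×59.5 = 5551.5
n = Σf = 153
Mean = 5551.5 / 153 = 36.2843

36.3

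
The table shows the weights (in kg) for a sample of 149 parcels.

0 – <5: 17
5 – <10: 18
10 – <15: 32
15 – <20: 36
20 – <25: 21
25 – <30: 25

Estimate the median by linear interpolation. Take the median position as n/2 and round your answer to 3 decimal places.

16.042

Cumulative frequencies: 17, 35, 67, 103, 124, 149
n = 149; position = n/2 = 74.5.
This falls in the class 15 – <20: L = 15, F = 67, f = 36, h = 5.
Median ≈ 15 + ((74.5 − 67) / 36) × 5 = 16.0417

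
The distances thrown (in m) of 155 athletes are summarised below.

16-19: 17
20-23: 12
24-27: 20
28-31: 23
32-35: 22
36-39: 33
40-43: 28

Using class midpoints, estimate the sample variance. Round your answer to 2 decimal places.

61.17

Midpoints: 17.5, 21.5, 25.5, 29.5, 33.5, 37.5, 41.5
n = 155, Σfm = 4880.5, mean = 31.4871
Σfm² = 163092.75
Σf(m − x̄)² = Σfm² − (Σfm)²/n = 163092.75 − 4880.5²/155 = 9419.9742
Sample variance = 9419.9742 / 154 = 61.1687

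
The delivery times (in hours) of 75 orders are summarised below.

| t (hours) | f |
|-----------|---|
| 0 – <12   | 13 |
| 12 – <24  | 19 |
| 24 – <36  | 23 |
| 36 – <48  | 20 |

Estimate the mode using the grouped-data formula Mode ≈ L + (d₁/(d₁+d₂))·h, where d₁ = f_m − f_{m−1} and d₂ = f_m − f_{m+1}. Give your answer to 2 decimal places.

30.86

Modal class: 24 – <36 (highest frequency 23).
d₁ = 23 − 19 = 4, d₂ = 23 − 20 = 3
Mode ≈ 24 + (4/(4+3)) × 12 = 24 + 6.8571 = 30.8571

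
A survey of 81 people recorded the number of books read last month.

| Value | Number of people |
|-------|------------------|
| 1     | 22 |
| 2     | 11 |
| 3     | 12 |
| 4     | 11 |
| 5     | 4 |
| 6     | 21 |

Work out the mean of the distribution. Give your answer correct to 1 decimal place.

Values: 1, 2, 3, 4, 5, 6
Σfx = 22×1 + 11×2 + 12×3 + 11×4 + 4×5 + 21×6 = 270
n = Σf = 81
Mean = 270 / 81 = 3.3333

3.3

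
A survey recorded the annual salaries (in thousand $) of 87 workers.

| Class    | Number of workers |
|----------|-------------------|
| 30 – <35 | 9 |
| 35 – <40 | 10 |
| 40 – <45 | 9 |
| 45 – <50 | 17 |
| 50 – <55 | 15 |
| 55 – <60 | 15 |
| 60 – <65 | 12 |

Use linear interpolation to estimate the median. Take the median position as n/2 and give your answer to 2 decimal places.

Cumulative frequencies: 9, 19, 28, 45, 60, 75, 87
n = 87; position = n/2 = 43.5.
This falls in the class 45 – <50: L = 45, F = 28, f = 17, h = 5.
Median ≈ 45 + ((43.5 − 28) / 17) × 5 = 49.5588

49.56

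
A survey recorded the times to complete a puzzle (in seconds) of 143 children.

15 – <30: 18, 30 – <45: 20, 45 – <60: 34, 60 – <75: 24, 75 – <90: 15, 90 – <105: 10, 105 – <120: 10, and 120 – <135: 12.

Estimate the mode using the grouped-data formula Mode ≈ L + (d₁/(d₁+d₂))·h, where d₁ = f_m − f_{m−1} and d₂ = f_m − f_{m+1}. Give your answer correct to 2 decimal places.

53.75

Modal class: 45 – <60 (highest frequency 34).
d₁ = 34 − 20 = 14, d₂ = 34 − 24 = 10
Mode ≈ 45 + (14/(14+10)) × 15 = 45 + 8.7500 = 53.7500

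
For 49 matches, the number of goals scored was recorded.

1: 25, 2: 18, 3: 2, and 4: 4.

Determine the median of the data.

Cumulative frequencies: 25, 43, 45, 49
n = 49, so the median is the value in position (n+1)/2 = 25.
Position 25 falls at value 1.

1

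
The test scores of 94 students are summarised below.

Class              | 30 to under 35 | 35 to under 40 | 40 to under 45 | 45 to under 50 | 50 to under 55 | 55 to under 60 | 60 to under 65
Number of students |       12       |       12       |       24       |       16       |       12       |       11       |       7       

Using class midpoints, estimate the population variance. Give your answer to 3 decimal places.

77.142

Midpoints: 32.5, 37.5, 42.5, 47.5, 52.5, 57.5, 62.5
n = 94, Σfm = 4320, mean = 45.9574
Σfm² = 205787.5
Σf(m − x̄)² = Σfm² − (Σfm)²/n = 205787.5 − 4320²/94 = 7251.3298
Population variance = 7251.3298 / 94 = 77.1418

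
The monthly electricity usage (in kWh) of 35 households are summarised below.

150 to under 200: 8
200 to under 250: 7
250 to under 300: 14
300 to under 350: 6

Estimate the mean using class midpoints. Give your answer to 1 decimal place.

Midpoints: 175, 225, 275, 325
Σfm = 8×175 + 7×225 + 14×275 + 6×325 = 8775
n = Σf = 35
Mean = 8775 / 35 = 250.7143

250.7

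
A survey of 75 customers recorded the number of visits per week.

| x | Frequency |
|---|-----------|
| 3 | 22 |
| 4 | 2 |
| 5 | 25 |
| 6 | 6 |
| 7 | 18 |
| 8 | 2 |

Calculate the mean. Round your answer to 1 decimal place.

Values: 3, 4, 5, 6, 7, 8
Σfx = 22×3 + 2×4 + 25×5 + 6×6 + 18×7 + 2×8 = 377
n = Σf = 75
Mean = 377 / 75 = 5.0267

5.0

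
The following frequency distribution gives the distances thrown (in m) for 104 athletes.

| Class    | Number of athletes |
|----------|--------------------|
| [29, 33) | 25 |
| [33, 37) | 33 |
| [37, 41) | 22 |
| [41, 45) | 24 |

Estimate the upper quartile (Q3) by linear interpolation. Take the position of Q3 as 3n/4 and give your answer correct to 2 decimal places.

Cumulative frequencies: 25, 58, 80, 104
n = 104; position = 3n/4 = 78.
This falls in the class [37, 41): L = 37, F = 58, f = 22, h = 4.
Upper quartile ≈ 37 + ((78 − 58) / 22) × 4 = 40.6364

40.64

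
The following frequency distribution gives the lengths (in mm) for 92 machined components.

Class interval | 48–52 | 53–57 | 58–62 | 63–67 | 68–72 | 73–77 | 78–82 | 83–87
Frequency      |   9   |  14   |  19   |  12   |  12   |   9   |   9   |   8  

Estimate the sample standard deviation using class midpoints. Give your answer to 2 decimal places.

Midpoints: 50, 55, 60, 65, 70, 75, 80, 85
n = 92, Σfm = 6055, mean = 65.8152
Σfm² = 408775
Σf(m − x̄)² = Σfm² − (Σfm)²/n = 408775 − 6055²/92 = 10263.8587
Sample variance = 10263.8587 / 91 = 112.7897
Standard deviation = √112.7897 = 10.6202

10.62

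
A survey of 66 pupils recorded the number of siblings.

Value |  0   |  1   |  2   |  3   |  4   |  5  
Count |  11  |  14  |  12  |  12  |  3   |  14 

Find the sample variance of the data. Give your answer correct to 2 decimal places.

Values: 0, 1, 2, 3, 4, 5
n = 66, Σfx = 156, mean = 2.3636
Σfx² = 568
Σf(x − x̄)² = Σfx² − (Σfx)²/n = 568 − 156²/66 = 199.2727
Sample variance = 199.2727 / 65 = 3.0657

3.07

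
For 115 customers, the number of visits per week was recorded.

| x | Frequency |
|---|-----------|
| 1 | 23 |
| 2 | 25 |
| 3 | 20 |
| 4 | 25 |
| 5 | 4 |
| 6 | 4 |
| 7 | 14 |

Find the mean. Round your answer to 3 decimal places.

Values: 1, 2, 3, 4, 5, 6, 7
Σfx = 23×1 + 25×2 + 20×3 + 25×4 + 4×5 + 4×6 + 14×7 = 375
n = Σf = 115
Mean = 375 / 115 = 3.2609

3.261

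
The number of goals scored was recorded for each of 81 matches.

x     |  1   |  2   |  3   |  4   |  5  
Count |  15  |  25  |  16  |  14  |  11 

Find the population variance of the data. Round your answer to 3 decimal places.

1.710

Values: 1, 2, 3, 4, 5
n = 81, Σfx = 224, mean = 2.7654
Σfx² = 758
Σf(x − x̄)² = Σfx² − (Σfx)²/n = 758 − 224²/81 = 138.5432
Population variance = 138.5432 / 81 = 1.7104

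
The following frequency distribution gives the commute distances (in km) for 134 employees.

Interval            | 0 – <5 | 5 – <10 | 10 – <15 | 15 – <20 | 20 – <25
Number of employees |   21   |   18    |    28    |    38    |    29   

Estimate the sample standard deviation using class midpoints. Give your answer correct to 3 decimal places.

Midpoints: 2.5, 7.5, 12.5, 17.5, 22.5
n = 134, Σfm = 1855, mean = 13.8433
Σfm² = 31837.5
Σf(m − x̄)² = Σfm² − (Σfm)²/n = 31837.5 − 1855²/134 = 6158.2090
Sample variance = 6158.2090 / 133 = 46.3023
Standard deviation = √46.3023 = 6.8046

6.805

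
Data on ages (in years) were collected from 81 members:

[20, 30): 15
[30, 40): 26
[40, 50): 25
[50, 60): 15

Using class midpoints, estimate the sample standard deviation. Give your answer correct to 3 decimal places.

10.015

Midpoints: 25, 35, 45, 55
n = 81, Σfm = 3235, mean = 39.9383
Σfm² = 137225
Σf(m − x̄)² = Σfm² − (Σfm)²/n = 137225 − 3235²/81 = 8024.6914
Sample variance = 8024.6914 / 80 = 100.3086
Standard deviation = √100.3086 = 10.0154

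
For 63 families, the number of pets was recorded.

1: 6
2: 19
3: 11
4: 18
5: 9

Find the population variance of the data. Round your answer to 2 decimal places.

1.53

Values: 1, 2, 3, 4, 5
n = 63, Σfx = 194, mean = 3.0794
Σfx² = 694
Σf(x − x̄)² = Σfx² − (Σfx)²/n = 694 − 194²/63 = 96.6032
Population variance = 96.6032 / 63 = 1.5334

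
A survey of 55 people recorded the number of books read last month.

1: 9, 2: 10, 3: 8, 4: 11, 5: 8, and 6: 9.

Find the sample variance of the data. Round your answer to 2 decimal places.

Values: 1, 2, 3, 4, 5, 6
n = 55, Σfx = 191, mean = 3.4727
Σfx² = 821
Σf(x − x̄)² = Σfx² − (Σfx)²/n = 821 − 191²/55 = 157.7091
Sample variance = 157.7091 / 54 = 2.9205

2.92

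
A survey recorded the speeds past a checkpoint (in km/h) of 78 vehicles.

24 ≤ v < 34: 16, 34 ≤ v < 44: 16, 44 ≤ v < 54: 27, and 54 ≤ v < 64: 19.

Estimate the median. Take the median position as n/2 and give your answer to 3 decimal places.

Cumulative frequencies: 16, 32, 59, 78
n = 78; position = n/2 = 39.
This falls in the class 44 ≤ v < 54: L = 44, F = 32, f = 27, h = 10.
Median ≈ 44 + ((39 − 32) / 27) × 10 = 46.5926

46.593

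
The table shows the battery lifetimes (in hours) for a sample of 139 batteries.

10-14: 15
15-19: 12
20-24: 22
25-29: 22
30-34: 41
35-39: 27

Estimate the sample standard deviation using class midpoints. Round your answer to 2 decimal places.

Midpoints: 12, 17, 22, 27, 32, 37
n = 139, Σfm = 3773, mean = 27.1439
Σfm² = 111261
Σf(m − x̄)² = Σfm² − (Σfm)²/n = 111261 − 3773²/139 = 8847.1223
Sample variance = 8847.1223 / 138 = 64.1096
Standard deviation = √64.1096 = 8.0068

8.01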